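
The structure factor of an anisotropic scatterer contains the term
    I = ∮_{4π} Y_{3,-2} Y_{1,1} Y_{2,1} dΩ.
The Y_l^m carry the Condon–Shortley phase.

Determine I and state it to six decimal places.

0.261169

Rules hold: Σm=0, L=6 even, 2≤2≤4.
N = 7·3·5 = 105
Δ = 2!·4!·0!/7! = 1/105
Racah Σ t=1..1: t=1:−1/4 = -1/4
⇒ 3j(3 1 2; 0 0 0)² = 3/35, sgn -1
Racah Σ t=2..2: t=2:+1/12 = 1/12
⇒ 3j(3 1 2; -2 1 1)² = 2/21, sgn -1
4πI² = N·(3j₀)²·(3jₘ)² = 6/7
I = +1·√(0.857143/4π) = 0.26116903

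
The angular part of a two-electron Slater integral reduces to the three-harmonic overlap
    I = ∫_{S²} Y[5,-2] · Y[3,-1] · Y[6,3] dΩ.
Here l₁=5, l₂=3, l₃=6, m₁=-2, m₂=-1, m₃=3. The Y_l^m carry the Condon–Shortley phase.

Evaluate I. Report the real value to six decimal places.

Rules hold: Σm=0, L=14 even, 2≤6≤8.
N = 11·7·13 = 1001
Δ = 2!·8!·4!/15! = 1/675675
Racah Σ t=0..2: t=0:+1/8640 t=1:−1/2304 t=2:+1/8640 = -7/34560
⇒ 3j(5 3 6; 0 0 0)² = 7/429, sgn -1
Racah Σ t=0..2: t=0:+1/40320 t=1:−1/8640 t=2:+1/34560 = -1/16128
⇒ 3j(5 3 6; -2 -1 3)² = 18/1001, sgn +1
4πI² = N·(3j₀)²·(3jₘ)² = 42/143
I = -1·√(0.293706/4π) = -0.15288036

-0.152880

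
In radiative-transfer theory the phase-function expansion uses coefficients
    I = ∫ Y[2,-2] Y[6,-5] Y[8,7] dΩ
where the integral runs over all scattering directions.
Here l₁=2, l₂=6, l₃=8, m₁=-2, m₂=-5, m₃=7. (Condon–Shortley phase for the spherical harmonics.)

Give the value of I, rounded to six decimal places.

-0.313531

Checks pass: Σm=0; 16 even; l₃=8∈[4,8].
(2·2+1)(2·6+1)(2·8+1) = 1105
Δ: 0! 4! 12! / 17! → 1/30940
sum: t=0:+1/2073600 = 1/2073600
3j²(2 6 8; 0 0 0) = Δ·Π!·Σ² = 28/1105  (sign +1)
sum: t=0:+1/958003200 = 1/958003200
3j²(2 6 8; -2 -5 7) = Δ·Π!·Σ² = 3/68  (sign -1)
combine: 4πI² = 1105·28/1105·3/68 = 21/17
take √, sign -1: I = -0.31353083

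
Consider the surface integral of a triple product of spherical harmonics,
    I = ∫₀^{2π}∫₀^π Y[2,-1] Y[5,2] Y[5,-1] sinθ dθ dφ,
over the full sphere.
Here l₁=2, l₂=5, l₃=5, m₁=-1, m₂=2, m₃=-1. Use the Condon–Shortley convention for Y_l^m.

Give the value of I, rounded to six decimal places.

Rules hold: Σm=0, L=12 even, 3≤5≤7.
N = 5·11·11 = 605
Δ = 2!·2!·8!/13! = 1/38610
Racah Σ t=0..2: t=0:+1/2880 t=1:−1/576 t=2:+1/2880 = -1/960
⇒ 3j(2 5 5; 0 0 0)² = 10/429, sgn +1
Racah Σ t=1..2: t=1:−1/2880 t=2:+1/1440 = 1/2880
⇒ 3j(2 5 5; -1 2 -1)² = 7/715, sgn +1
4πI² = N·(3j₀)²·(3jₘ)² = 70/507
I = +1·√(0.138067/4π) = 0.10481902

0.104819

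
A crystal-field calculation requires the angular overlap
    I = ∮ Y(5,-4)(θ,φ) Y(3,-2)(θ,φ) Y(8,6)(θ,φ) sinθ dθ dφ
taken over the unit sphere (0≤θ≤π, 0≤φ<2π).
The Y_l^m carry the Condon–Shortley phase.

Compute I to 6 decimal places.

Checks pass: Σm=0; 16 even; l₃=8∈[2,8].
(2·5+1)(2·3+1)(2·8+1) = 1309
Δ: 0! 10! 6! / 17! → 1/136136
sum: t=0:+1/518400 = 1/518400
3j²(5 3 8; 0 0 0) = Δ·Π!·Σ² = 56/2431  (sign +1)
sum: t=0:+1/43545600 = 1/43545600
3j²(5 3 8; -4 -2 6) = Δ·Π!·Σ² = 1/34  (sign +1)
combine: 4πI² = 1309·56/2431·1/34 = 196/221
take √, sign +1: I = 0.26566049

0.265660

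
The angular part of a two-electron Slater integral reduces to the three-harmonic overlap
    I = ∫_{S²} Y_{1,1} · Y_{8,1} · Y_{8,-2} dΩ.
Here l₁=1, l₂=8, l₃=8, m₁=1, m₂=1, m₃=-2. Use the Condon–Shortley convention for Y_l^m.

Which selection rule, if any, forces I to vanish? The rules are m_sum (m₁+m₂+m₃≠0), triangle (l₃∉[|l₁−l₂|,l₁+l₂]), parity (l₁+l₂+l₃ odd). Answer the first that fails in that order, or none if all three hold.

azimuthal sum: 1 + 1 − 2 = 0  ✓
7 ≤ 8 ≤ 9 (triangle on l)  ✓
L = 1 + 8 + 8 = 17 (odd)  ✗

parity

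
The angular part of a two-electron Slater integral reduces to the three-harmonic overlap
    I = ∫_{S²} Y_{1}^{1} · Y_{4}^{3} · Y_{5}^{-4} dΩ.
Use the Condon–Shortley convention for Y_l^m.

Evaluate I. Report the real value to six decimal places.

Checks pass: Σm=0; 10 even; l₃=5∈[3,5].
(2·1+1)(2·4+1)(2·5+1) = 297
Δ: 0! 2! 8! / 11! → 1/495
sum: t=0:+1/576 = 1/576
3j²(1 4 5; 0 0 0) = Δ·Π!·Σ² = 5/99  (sign -1)
sum: t=0:+1/10080 = 1/10080
3j²(1 4 5; 1 3 -4) = Δ·Π!·Σ² = 4/55  (sign -1)
combine: 4πI² = 297·5/99·4/55 = 12/11
take √, sign +1: I = 0.29463840

0.294638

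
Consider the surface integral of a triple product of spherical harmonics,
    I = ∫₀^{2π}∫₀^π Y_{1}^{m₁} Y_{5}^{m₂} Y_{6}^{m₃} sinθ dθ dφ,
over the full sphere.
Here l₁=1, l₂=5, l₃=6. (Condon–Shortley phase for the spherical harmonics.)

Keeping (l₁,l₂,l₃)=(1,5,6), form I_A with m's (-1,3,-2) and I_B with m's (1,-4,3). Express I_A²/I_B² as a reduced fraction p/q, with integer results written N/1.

Shared (l₁,l₂,l₃)=(1,5,6): N and (l;000)² cancel in I_A²/I_B².
A: Δ = 0!·2!·10!/13! = 1/858; Racah Σ t=0..0: t=0:+1/161280 = 1/161280; ⇒ 3j(1 5 6; -1 3 -2)² = 1/143, sgn +1
B: Δ = 0!·2!·10!/13! = 1/858; Racah Σ t=0..0: t=0:+1/725760 = 1/725760; ⇒ 3j(1 5 6; 1 -4 3)² = 1/286, sgn -1
I_A²/I_B² = (1/143)/(1/286) = 2/1

2/1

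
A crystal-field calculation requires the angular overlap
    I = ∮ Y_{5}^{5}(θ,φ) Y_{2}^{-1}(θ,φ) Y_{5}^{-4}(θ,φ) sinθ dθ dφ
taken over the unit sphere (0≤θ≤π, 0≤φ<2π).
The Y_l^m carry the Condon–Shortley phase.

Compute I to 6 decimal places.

m-sum 0 ✓  L=12 even ✓  3≤5≤7 ✓
Π(2lᵢ+1) = 11×5×11 = 605
triangle coeff Δ(5,2,5) = 1/38610
Σ_t [0,2]: t=0:+1/2880 t=1:−1/576 t=2:+1/2880 = -1/960
(3j)²=10/429 [(5 2 5; 0 0 0)], sign=+1
Σ_t [0,0]: t=0:+1/80640 = 1/80640
(3j)²=9/286 [(5 2 5; 5 -1 -4)], sign=-1
⇒ 4πI² = 75/169
I = (-1)√(75/169/(4π)) = -0.18792404

-0.187924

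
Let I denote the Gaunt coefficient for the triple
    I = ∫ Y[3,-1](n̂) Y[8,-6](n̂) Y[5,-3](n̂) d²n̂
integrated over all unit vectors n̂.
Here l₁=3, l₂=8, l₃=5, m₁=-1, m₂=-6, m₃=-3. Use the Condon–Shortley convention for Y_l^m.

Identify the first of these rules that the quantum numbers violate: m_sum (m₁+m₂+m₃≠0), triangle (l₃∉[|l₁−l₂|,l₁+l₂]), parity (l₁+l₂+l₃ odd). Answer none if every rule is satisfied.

m_sum

Σmᵢ = -10  ✗
l₃∈[|l₁−l₂|,l₁+l₂]=[5,11], have l₃=5
Σlᵢ = 16 ⇒ even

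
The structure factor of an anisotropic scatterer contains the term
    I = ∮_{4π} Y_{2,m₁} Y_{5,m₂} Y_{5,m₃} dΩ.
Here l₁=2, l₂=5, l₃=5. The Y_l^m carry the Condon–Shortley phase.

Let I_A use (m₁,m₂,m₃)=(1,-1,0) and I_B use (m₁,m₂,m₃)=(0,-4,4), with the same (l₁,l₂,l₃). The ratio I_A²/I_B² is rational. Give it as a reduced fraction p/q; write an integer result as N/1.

5/36

l's match ⇒ only the (l;m) 3-j factors differ between A and B.
A: triangle coeff Δ(2,5,5) = 1/38610; Σ_t [0,1]: t=0:+1/1152 t=1:−1/1440 = 1/5760; (3j)²=1/858 [(2 5 5; 1 -1 0)], sign=-1
B: triangle coeff Δ(2,5,5) = 1/38610; Σ_t [0,1]: t=0:+1/20160 t=1:−1/40320 = 1/40320; (3j)²=6/715 [(2 5 5; 0 -4 4)], sign=-1
I_A²/I_B² = (1/858)/(6/715) = 5/36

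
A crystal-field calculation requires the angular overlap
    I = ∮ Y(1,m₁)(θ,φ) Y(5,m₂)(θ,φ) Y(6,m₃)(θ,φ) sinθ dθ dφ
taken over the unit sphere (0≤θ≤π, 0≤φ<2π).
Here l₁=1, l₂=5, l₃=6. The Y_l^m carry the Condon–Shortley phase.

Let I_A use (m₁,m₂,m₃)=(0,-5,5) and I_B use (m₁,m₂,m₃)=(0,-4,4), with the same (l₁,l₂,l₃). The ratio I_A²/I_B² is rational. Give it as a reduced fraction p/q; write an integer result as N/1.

Same 1,5,6: normalisation and zero-m 3j drop out of the ratio.
A: Δ: 0! 2! 10! / 13! → 1/858; sum: t=0:+1/3628800 = 1/3628800; 3j²(1 5 6; 0 -5 5) = Δ·Π!·Σ² = 1/78  (sign -1)
B: Δ: 0! 2! 10! / 13! → 1/858; sum: t=0:+1/362880 = 1/362880; 3j²(1 5 6; 0 -4 4) = Δ·Π!·Σ² = 10/429  (sign +1)
I_A²/I_B² = (1/78)/(10/429) = 11/20

11/20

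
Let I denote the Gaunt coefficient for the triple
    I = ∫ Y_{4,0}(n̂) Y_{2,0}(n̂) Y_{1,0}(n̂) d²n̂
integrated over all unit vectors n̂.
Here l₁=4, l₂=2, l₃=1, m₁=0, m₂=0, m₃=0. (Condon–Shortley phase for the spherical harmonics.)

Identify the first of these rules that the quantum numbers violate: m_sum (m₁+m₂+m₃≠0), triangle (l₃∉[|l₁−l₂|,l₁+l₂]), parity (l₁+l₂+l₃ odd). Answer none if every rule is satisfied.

Σmᵢ = 0  ✓
l₃∈[|l₁−l₂|,l₁+l₂]=[2,6], have l₃=1  ✗
Σlᵢ = 7 ⇒ odd

triangle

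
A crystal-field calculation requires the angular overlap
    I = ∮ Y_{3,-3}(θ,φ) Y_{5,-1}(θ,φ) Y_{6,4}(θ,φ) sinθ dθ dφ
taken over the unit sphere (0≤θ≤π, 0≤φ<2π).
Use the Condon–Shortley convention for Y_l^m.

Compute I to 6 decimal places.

-0.190675

Rules hold: Σm=0, L=14 even, 2≤6≤8.
N = 7·11·13 = 1001
Δ = 2!·4!·8!/15! = 1/675675
Racah Σ t=0..2: t=0:+1/8640 t=1:−1/2304 t=2:+1/8640 = -7/34560
⇒ 3j(3 5 6; 0 0 0)² = 7/429, sgn -1
Racah Σ t=2..2: t=2:+1/69120 = 1/69120
⇒ 3j(3 5 6; -3 -1 4)² = 4/143, sgn +1
4πI² = N·(3j₀)²·(3jₘ)² = 196/429
I = -1·√(0.456876/4π) = -0.19067531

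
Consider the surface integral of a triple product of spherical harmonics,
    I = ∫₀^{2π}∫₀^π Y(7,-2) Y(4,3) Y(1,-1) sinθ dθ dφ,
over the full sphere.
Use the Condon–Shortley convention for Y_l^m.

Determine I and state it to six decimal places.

0.000000

triangle: need 3≤l₃≤11, have 1; I=0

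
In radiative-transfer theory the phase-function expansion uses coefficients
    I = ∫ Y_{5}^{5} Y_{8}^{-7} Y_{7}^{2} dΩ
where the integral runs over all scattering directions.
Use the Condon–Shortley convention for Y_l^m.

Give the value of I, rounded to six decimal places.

m-sum 0 ✓  L=20 even ✓  3≤7≤13 ✓
Π(2lᵢ+1) = 11×17×15 = 2805
triangle coeff Δ(5,8,7) = 1/814773960
Σ_t [1,5]: t=1:−1/87091200 t=2:+1/4976640 t=3:−1/2073600 t=4:+1/4976640 t=5:−1/87091200 = -1/9676800
(3j)²=360/46189 [(5 8 7; 0 0 0)], sign=+1
Σ_t [0,0]: t=0:+1/6270566400 = 1/6270566400
(3j)²=25/3876 [(5 8 7; 5 -7 2)], sign=-1
⇒ 4πI² = 11250/79781
I = (-1)√(11250/79781/(4π)) = -0.10593064

-0.105931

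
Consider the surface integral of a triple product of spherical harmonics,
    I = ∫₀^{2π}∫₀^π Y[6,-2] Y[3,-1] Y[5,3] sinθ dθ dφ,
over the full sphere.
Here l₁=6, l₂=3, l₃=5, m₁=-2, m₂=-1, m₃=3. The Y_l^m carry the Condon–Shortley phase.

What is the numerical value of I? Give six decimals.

Rules hold: Σm=0, L=14 even, 3≤5≤9.
N = 13·7·11 = 1001
Δ = 4!·8!·2!/15! = 1/675675
Racah Σ t=1..3: t=1:−1/8640 t=2:+1/2304 t=3:−1/8640 = 7/34560
⇒ 3j(6 3 5; 0 0 0)² = 7/429, sgn -1
Racah Σ t=0..2: t=0:+1/1935360 t=1:−1/30240 t=2:+1/11520 = 1/18432
⇒ 3j(6 3 5; -2 -1 3)² = 7/429, sgn +1
4πI² = N·(3j₀)²·(3jₘ)² = 343/1287
I = -1·√(0.266511/4π) = -0.14563067

-0.145631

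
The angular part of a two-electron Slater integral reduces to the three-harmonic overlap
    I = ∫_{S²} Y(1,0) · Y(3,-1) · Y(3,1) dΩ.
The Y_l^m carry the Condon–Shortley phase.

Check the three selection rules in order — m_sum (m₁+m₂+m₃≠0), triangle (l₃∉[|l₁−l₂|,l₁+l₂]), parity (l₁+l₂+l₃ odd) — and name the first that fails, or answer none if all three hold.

parity

Σmᵢ = 0  ✓
l₃∈[|l₁−l₂|,l₁+l₂]=[2,4], have l₃=3  ✓
Σlᵢ = 7 ⇒ odd  ✗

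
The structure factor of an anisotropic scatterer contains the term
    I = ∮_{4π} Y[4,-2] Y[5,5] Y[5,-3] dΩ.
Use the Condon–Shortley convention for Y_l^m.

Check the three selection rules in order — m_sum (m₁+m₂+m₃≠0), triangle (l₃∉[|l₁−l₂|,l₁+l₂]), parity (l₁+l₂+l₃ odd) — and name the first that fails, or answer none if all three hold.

none

azimuthal sum: -2 + 5 − 3 = 0  ✓
1 ≤ 5 ≤ 9 (triangle on l)  ✓
L = 4 + 5 + 5 = 14 (even)  ✓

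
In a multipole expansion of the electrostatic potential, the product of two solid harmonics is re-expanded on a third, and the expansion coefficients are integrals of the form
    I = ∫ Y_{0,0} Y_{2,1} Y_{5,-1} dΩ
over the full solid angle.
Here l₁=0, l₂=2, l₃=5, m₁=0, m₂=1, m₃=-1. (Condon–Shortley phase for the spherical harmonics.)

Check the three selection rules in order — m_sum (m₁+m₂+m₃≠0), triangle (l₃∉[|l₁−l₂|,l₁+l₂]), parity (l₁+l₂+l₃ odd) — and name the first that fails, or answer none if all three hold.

m₁+m₂+m₃ = 0 + 1 − 1 = 0  ✓
triangle: |0−2|=2 ≤ l₃=5 ≤ 0+2=2  ✗
parity: l₁+l₂+l₃ = 7 is odd

triangle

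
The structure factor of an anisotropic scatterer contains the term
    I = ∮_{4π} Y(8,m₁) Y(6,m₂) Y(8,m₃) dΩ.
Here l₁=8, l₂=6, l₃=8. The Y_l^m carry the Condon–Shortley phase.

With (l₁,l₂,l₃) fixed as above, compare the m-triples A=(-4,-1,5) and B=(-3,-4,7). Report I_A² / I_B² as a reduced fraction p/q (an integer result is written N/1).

63/361

Same 8,6,8: normalisation and zero-m 3j drop out of the ratio.
A: Δ: 6! 10! 6! / 23! → 1/13742520792; sum: t=2:+1/6270566400 t=3:−1/627056640 t=4:+1/464486400 t=5:−1/2612736000 = 1/2985984000; 3j²(8 6 8; -4 -1 5) = Δ·Π!·Σ² = 63/29716  (sign -1)
B: Δ: 6! 10! 6! / 23! → 1/13742520792; sum: t=1:−1/52254720000 t=2:+1/12541132800 = 19/313528320000; 3j²(8 6 8; -3 -4 7) = Δ·Π!·Σ² = 19/1564  (sign -1)
I_A²/I_B² = (63/29716)/(19/1564) = 63/361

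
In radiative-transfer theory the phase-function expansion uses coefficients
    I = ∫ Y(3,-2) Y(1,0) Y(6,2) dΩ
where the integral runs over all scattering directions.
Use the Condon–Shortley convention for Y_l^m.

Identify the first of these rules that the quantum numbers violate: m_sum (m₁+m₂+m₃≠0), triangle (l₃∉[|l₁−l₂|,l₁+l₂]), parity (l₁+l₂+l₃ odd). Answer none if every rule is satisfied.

triangle

m₁+m₂+m₃ = -2 + 0 + 2 = 0  ✓
triangle: |3−1|=2 ≤ l₃=6 ≤ 3+1=4  ✗
parity: l₁+l₂+l₃ = 10 is even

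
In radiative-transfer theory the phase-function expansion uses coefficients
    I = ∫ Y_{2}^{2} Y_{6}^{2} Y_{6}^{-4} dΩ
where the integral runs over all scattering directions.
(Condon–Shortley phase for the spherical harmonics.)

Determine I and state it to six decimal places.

-0.153870

Checks pass: Σm=0; 14 even; l₃=6∈[4,8].
(2·2+1)(2·6+1)(2·6+1) = 845
Δ: 2! 2! 10! / 15! → 1/90090
sum: t=0:+1/69120 t=1:−1/14400 t=2:+1/69120 = -7/172800
3j²(2 6 6; 0 0 0) = Δ·Π!·Σ² = 14/715  (sign -1)
sum: t=0:+1/322560 = 1/322560
3j²(2 6 6; 2 2 -4) = Δ·Π!·Σ² = 18/1001  (sign +1)
combine: 4πI² = 845·14/715·18/1001 = 36/121
take √, sign -1: I = -0.15386989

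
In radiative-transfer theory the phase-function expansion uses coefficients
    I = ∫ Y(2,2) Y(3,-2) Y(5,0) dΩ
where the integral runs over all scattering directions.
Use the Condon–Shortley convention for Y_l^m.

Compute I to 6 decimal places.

0.053579

Rules hold: Σm=0, L=10 even, 1≤5≤5.
N = 5·7·11 = 385
Δ = 0!·4!·6!/11! = 1/2310
Racah Σ t=0..0: t=0:+1/144 = 1/144
⇒ 3j(2 3 5; 0 0 0)² = 10/231, sgn -1
Racah Σ t=0..0: t=0:+1/2880 = 1/2880
⇒ 3j(2 3 5; 2 -2 0)² = 1/462, sgn -1
4πI² = N·(3j₀)²·(3jₘ)² = 25/693
I = +1·√(0.036075/4π) = 0.05357948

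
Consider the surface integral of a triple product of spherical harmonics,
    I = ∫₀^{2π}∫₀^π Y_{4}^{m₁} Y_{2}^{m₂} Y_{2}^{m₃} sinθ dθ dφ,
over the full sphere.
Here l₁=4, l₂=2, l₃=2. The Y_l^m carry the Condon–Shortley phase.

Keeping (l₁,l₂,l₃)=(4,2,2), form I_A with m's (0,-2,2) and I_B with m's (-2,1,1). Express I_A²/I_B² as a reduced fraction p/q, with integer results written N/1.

Same 4,2,2: normalisation and zero-m 3j drop out of the ratio.
A: Δ: 4! 4! 0! / 9! → 1/630; sum: t=0:+1/576 = 1/576; 3j²(4 2 2; 0 -2 2) = Δ·Π!·Σ² = 1/630  (sign +1)
B: Δ: 4! 4! 0! / 9! → 1/630; sum: t=3:−1/36 = -1/36; 3j²(4 2 2; -2 1 1) = Δ·Π!·Σ² = 4/63  (sign +1)
I_A²/I_B² = (1/630)/(4/63) = 1/40

1/40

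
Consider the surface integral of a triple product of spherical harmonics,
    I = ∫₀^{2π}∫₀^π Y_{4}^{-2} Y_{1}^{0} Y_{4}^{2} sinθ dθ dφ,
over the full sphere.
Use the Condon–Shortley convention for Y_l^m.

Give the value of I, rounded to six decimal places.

L=9 odd ⇒ parity kills the (l;000) factor ⇒ I = 0

0.000000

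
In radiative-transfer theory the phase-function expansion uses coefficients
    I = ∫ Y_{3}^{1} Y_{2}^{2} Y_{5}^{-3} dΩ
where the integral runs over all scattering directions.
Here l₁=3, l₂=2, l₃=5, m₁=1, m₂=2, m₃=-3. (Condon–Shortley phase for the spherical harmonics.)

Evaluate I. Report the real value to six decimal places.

Rules hold: Σm=0, L=10 even, 1≤5≤5.
N = 7·5·11 = 385
Δ = 0!·6!·4!/11! = 1/2310
Racah Σ t=0..0: t=0:+1/144 = 1/144
⇒ 3j(3 2 5; 0 0 0)² = 10/231, sgn -1
Racah Σ t=0..0: t=0:+1/1152 = 1/1152
⇒ 3j(3 2 5; 1 2 -3)² = 1/33, sgn +1
4πI² = N·(3j₀)²·(3jₘ)² = 50/99
I = -1·√(0.505051/4π) = -0.20047604

-0.200476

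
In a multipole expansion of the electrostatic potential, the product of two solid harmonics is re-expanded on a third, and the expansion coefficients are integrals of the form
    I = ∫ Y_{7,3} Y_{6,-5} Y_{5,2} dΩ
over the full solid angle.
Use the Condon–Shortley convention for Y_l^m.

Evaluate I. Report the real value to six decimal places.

-0.138752

Checks pass: Σm=0; 18 even; l₃=5∈[1,13].
(2·7+1)(2·6+1)(2·5+1) = 2145
Δ: 8! 6! 4! / 19! → 1/174594420
sum: t=2:+1/4147200 t=3:−1/207360 t=4:+1/82944 t=5:−1/207360 t=6:+1/4147200 = 1/345600
3j²(7 6 5; 0 0 0) = Δ·Π!·Σ² = 420/46189  (sign -1)
sum: t=0:+1/11612160 t=1:−1/4354560 = -1/6967296
3j²(7 6 5; 3 -5 2) = Δ·Π!·Σ² = 625/50388  (sign +1)
combine: 4πI² = 2145·420/46189·625/50388 = 328125/1356277
take √, sign -1: I = -0.13875241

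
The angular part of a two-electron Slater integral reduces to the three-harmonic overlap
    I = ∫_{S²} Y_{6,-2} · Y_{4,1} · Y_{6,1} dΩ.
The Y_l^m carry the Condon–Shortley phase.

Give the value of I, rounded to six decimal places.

0.113069

m-sum 0 ✓  L=16 even ✓  2≤6≤10 ✓
Π(2lᵢ+1) = 13×9×13 = 1521
triangle coeff Δ(6,4,6) = 1/15315300
Σ_t [0,4]: t=0:+1/829440 t=1:−1/25920 t=2:+1/9216 t=3:−1/25920 t=4:+1/829440 = 7/207360
(3j)²=28/2431 [(6 4 6; 0 0 0)], sign=+1
Σ_t [1,4]: t=1:−1/725760 t=2:+1/34560 t=3:−1/17280 t=4:+1/82944 = -53/2903040
(3j)²=2809/306306 [(6 4 6; -2 1 1)], sign=+1
⇒ 4πI² = 5618/34969
I = (+1)√(5618/34969/(4π)) = 0.11306920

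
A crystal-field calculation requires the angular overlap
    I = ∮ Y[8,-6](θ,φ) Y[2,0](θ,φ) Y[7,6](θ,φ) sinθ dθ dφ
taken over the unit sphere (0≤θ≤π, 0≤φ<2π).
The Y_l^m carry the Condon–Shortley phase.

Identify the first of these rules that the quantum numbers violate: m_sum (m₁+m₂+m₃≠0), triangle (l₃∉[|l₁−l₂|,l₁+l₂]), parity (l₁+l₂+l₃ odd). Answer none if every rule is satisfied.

parity

Σmᵢ = 0  ✓
l₃∈[|l₁−l₂|,l₁+l₂]=[6,10], have l₃=7  ✓
Σlᵢ = 17 ⇒ odd  ✗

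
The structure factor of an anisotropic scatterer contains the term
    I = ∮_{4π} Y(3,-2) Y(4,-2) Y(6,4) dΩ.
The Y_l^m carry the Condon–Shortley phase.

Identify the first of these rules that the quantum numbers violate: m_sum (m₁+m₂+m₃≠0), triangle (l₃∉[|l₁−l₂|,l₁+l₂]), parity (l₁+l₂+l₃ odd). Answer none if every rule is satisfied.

azimuthal sum: -2 − 2 + 4 = 0  ✓
1 ≤ 6 ≤ 7 (triangle on l)  ✓
L = 3 + 4 + 6 = 13 (odd)  ✗

parity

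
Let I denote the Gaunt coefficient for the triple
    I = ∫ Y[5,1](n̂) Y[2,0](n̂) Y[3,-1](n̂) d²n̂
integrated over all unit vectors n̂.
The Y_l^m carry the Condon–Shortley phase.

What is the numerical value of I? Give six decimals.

-0.227318

Rules hold: Σm=0, L=10 even, 3≤3≤7.
N = 11·5·7 = 385
Δ = 4!·6!·0!/11! = 1/2310
Racah Σ t=2..2: t=2:+1/144 = 1/144
⇒ 3j(5 2 3; 0 0 0)² = 10/231, sgn -1
Racah Σ t=2..2: t=2:+1/192 = 1/192
⇒ 3j(5 2 3; 1 0 -1)² = 3/77, sgn +1
4πI² = N·(3j₀)²·(3jₘ)² = 50/77
I = -1·√(0.649351/4π) = -0.22731846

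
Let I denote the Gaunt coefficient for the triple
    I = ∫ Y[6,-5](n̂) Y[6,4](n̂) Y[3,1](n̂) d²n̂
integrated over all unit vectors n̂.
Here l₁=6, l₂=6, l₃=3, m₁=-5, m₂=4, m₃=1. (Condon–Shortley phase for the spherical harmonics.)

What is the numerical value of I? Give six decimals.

L=15 odd ⇒ parity kills the (l;000) factor ⇒ I = 0

0.000000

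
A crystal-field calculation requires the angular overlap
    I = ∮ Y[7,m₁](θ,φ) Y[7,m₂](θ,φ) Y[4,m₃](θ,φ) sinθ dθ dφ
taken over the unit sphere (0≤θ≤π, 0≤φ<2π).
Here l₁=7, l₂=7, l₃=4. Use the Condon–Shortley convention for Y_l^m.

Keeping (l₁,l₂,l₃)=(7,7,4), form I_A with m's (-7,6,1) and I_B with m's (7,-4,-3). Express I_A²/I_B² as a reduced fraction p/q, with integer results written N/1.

Same 7,7,4: normalisation and zero-m 3j drop out of the ratio.
A: Δ: 10! 4! 4! / 19! → 1/58198140; sum: t=10:+1/522547200 = 1/522547200; 3j²(7 7 4; -7 6 1) = Δ·Π!·Σ² = 143/5814  (sign -1)
B: Δ: 10! 4! 4! / 19! → 1/58198140; sum: t=0:+1/522547200 = 1/522547200; 3j²(7 7 4; 7 -4 -3) = Δ·Π!·Σ² = 77/11628  (sign -1)
I_A²/I_B² = (143/5814)/(77/11628) = 26/7

26/7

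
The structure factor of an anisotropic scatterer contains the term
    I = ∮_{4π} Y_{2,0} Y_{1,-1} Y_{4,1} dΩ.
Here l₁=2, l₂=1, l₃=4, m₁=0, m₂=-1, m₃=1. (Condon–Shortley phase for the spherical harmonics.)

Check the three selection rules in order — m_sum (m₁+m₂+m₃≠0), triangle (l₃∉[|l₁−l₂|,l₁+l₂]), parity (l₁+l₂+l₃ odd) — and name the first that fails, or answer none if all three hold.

triangle

azimuthal sum: 0 − 1 + 1 = 0  ✓
1 ≤ 4 ≤ 3 (triangle on l)  ✗
L = 2 + 1 + 4 = 7 (odd)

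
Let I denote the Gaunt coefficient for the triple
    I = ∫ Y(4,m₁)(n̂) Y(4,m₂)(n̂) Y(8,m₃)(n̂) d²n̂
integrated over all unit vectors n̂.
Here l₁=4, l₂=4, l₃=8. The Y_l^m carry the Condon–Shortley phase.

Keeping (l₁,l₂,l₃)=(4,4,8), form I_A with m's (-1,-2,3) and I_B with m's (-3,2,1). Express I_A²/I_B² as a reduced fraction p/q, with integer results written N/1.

Shared (l₁,l₂,l₃)=(4,4,8): N and (l;000)² cancel in I_A²/I_B².
A: Δ = 0!·8!·8!/17! = 1/218790; Racah Σ t=0..0: t=0:+1/1036800 = 1/1036800; ⇒ 3j(4 4 8; -1 -2 3)² = 14/663, sgn -1
B: Δ = 0!·8!·8!/17! = 1/218790; Racah Σ t=0..0: t=0:+1/7257600 = 1/7257600; ⇒ 3j(4 4 8; -3 2 1)² = 14/12155, sgn -1
I_A²/I_B² = (14/663)/(14/12155) = 55/3

55/3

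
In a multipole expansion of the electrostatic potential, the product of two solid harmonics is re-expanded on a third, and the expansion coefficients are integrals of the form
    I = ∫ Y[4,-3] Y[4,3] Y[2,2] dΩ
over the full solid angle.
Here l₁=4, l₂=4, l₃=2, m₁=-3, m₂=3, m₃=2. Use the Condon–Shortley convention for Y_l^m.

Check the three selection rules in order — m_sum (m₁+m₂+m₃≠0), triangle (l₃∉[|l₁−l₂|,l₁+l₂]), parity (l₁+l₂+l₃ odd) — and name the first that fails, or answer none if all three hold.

m_sum

Σmᵢ = 2  ✗
l₃∈[|l₁−l₂|,l₁+l₂]=[0,8], have l₃=2
Σlᵢ = 10 ⇒ even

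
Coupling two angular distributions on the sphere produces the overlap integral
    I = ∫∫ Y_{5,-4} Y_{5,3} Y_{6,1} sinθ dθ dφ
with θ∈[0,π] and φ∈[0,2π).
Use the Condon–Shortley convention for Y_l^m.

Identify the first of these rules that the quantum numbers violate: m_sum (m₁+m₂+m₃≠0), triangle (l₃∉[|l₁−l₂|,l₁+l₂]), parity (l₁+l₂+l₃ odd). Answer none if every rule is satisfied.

azimuthal sum: -4 + 3 + 1 = 0  ✓
0 ≤ 6 ≤ 10 (triangle on l)  ✓
L = 5 + 5 + 6 = 16 (even)  ✓

none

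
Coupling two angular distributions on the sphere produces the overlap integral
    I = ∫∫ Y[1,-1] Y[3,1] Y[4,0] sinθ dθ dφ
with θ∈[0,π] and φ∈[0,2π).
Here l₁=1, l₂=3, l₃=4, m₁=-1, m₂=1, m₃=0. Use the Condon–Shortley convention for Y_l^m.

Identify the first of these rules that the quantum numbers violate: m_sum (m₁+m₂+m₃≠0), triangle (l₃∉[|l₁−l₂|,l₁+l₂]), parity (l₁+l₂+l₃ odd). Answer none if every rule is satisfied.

azimuthal sum: -1 + 1 + 0 = 0  ✓
2 ≤ 4 ≤ 4 (triangle on l)  ✓
L = 1 + 3 + 4 = 8 (even)  ✓

none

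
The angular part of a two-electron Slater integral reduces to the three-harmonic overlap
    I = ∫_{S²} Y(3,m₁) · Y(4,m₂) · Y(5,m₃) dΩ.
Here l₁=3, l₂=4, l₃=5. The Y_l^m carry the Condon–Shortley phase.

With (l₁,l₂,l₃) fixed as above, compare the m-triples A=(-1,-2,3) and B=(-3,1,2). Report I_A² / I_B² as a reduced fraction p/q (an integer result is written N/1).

Same 3,4,5: normalisation and zero-m 3j drop out of the ratio.
A: Δ: 2! 4! 6! / 13! → 1/180180; sum: t=0:+1/2304 t=1:−1/720 t=2:+1/5760 = -1/1280; 3j²(3 4 5; -1 -2 3) = Δ·Π!·Σ² = 27/1430  (sign -1)
B: Δ: 2! 4! 6! / 13! → 1/180180; sum: t=2:+1/1728 = 1/1728; 3j²(3 4 5; -3 1 2) = Δ·Π!·Σ² = 25/858  (sign -1)
I_A²/I_B² = (27/1430)/(25/858) = 81/125

81/125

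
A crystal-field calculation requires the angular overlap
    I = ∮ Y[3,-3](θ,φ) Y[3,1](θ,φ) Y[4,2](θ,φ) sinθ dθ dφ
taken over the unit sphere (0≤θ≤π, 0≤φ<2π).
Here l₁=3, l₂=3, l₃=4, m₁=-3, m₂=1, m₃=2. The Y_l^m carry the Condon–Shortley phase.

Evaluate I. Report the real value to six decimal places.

Checks pass: Σm=0; 10 even; l₃=4∈[0,6].
(2·3+1)(2·3+1)(2·4+1) = 441
Δ: 2! 4! 4! / 11! → 1/34650
sum: t=0:+1/72 t=1:−1/16 t=2:+1/72 = -5/144
3j²(3 3 4; 0 0 0) = Δ·Π!·Σ² = 2/77  (sign -1)
sum: t=2:+1/192 = 1/192
3j²(3 3 4; -3 1 2) = Δ·Π!·Σ² = 3/77  (sign +1)
combine: 4πI² = 441·2/77·3/77 = 54/121
take √, sign -1: I = -0.18845135

-0.188451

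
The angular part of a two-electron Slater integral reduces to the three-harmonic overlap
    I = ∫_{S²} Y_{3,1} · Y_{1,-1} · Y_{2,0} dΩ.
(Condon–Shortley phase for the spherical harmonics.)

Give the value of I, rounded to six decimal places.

-0.202301

Rules hold: Σm=0, L=6 even, 2≤2≤4.
N = 7·3·5 = 105
Δ = 2!·4!·0!/7! = 1/105
Racah Σ t=1..1: t=1:−1/4 = -1/4
⇒ 3j(3 1 2; 0 0 0)² = 3/35, sgn -1
Racah Σ t=0..0: t=0:+1/8 = 1/8
⇒ 3j(3 1 2; 1 -1 0)² = 2/35, sgn +1
4πI² = N·(3j₀)²·(3jₘ)² = 18/35
I = -1·√(0.514286/4π) = -0.20230066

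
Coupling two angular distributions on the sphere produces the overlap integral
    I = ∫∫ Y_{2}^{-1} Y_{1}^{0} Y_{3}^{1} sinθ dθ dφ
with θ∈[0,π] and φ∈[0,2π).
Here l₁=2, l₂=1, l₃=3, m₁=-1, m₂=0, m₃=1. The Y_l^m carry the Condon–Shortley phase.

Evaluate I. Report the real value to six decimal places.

-0.233597

m-sum 0 ✓  L=6 even ✓  1≤3≤3 ✓
Π(2lᵢ+1) = 5×3×7 = 105
triangle coeff Δ(2,1,3) = 1/105
Σ_t [0,0]: t=0:+1/4 = 1/4
(3j)²=3/35 [(2 1 3; 0 0 0)], sign=-1
Σ_t [0,0]: t=0:+1/6 = 1/6
(3j)²=8/105 [(2 1 3; -1 0 1)], sign=+1
⇒ 4πI² = 24/35
I = (-1)√(24/35/(4π)) = -0.23359668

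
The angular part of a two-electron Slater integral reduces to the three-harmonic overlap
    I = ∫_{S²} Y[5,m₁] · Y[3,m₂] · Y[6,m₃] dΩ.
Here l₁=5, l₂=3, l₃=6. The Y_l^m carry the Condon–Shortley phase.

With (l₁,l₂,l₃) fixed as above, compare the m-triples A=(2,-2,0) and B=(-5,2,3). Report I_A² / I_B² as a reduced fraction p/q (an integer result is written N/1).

Shared (l₁,l₂,l₃)=(5,3,6): N and (l;000)² cancel in I_A²/I_B².
A: Δ = 2!·8!·4!/15! = 1/675675; Racah Σ t=0..1: t=0:+1/8640 t=1:−1/34560 = 1/11520; ⇒ 3j(5 3 6; 2 -2 0)² = 3/143, sgn +1
B: Δ = 2!·8!·4!/15! = 1/675675; Racah Σ t=2..2: t=2:+1/483840 = 1/483840; ⇒ 3j(5 3 6; -5 2 3)² = 6/1001, sgn -1
I_A²/I_B² = (3/143)/(6/1001) = 7/2

7/2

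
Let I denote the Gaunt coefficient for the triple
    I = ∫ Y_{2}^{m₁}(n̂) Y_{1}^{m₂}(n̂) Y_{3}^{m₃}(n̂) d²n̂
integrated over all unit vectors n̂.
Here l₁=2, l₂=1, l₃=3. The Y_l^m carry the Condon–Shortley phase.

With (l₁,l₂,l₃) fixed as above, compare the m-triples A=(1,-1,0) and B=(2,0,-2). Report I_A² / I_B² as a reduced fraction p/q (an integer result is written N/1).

l's match ⇒ only the (l;m) 3-j factors differ between A and B.
A: triangle coeff Δ(2,1,3) = 1/105; Σ_t [0,0]: t=0:+1/12 = 1/12; (3j)²=1/35 [(2 1 3; 1 -1 0)], sign=-1
B: triangle coeff Δ(2,1,3) = 1/105; Σ_t [0,0]: t=0:+1/24 = 1/24; (3j)²=1/21 [(2 1 3; 2 0 -2)], sign=-1
I_A²/I_B² = (1/35)/(1/21) = 3/5

3/5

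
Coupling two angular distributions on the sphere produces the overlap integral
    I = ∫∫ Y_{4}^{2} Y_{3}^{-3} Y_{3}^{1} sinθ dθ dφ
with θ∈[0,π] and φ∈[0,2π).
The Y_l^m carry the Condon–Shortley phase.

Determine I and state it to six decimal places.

-0.188451

m-sum 0 ✓  L=10 even ✓  1≤3≤7 ✓
Π(2lᵢ+1) = 9×7×7 = 441
triangle coeff Δ(4,3,3) = 1/34650
Σ_t [1,3]: t=1:−1/72 t=2:+1/16 t=3:−1/72 = 5/144
(3j)²=2/77 [(4 3 3; 0 0 0)], sign=-1
Σ_t [0,0]: t=0:+1/192 = 1/192
(3j)²=3/77 [(4 3 3; 2 -3 1)], sign=+1
⇒ 4πI² = 54/121
I = (-1)√(54/121/(4π)) = -0.18845135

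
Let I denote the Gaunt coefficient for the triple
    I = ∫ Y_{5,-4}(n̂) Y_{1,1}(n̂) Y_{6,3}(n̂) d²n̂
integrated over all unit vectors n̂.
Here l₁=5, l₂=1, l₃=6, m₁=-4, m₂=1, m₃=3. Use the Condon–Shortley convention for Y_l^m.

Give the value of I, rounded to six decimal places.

Checks pass: Σm=0; 12 even; l₃=6∈[4,6].
(2·5+1)(2·1+1)(2·6+1) = 429
Δ: 0! 10! 2! / 13! → 1/858
sum: t=0:+1/14400 = 1/14400
3j²(5 1 6; 0 0 0) = Δ·Π!·Σ² = 6/143  (sign +1)
sum: t=0:+1/725760 = 1/725760
3j²(5 1 6; -4 1 3) = Δ·Π!·Σ² = 1/286  (sign -1)
combine: 4πI² = 429·6/143·1/286 = 9/143
take √, sign -1: I = -0.07076985

-0.070770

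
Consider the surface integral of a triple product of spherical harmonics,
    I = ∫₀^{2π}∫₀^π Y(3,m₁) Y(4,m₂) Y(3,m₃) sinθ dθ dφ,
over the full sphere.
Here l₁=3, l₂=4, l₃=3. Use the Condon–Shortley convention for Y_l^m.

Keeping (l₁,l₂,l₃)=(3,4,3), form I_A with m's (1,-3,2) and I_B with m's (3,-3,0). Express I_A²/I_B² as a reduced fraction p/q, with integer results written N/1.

2/9

l's match ⇒ only the (l;m) 3-j factors differ between A and B.
A: triangle coeff Δ(3,4,3) = 1/34650; Σ_t [0,1]: t=0:+1/288 t=1:−1/144 = -1/288; (3j)²=1/99 [(3 4 3; 1 -3 2)], sign=+1
B: triangle coeff Δ(3,4,3) = 1/34650; Σ_t [0,0]: t=0:+1/288 = 1/288; (3j)²=1/22 [(3 4 3; 3 -3 0)], sign=-1
I_A²/I_B² = (1/99)/(1/22) = 2/9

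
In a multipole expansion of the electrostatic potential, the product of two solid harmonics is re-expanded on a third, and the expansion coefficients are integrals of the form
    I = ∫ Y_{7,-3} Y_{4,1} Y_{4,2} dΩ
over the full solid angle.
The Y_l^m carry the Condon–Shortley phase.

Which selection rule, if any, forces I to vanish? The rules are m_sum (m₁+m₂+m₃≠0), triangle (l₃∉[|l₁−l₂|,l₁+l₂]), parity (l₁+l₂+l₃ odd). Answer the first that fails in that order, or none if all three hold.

parity

m₁+m₂+m₃ = -3 + 1 + 2 = 0  ✓
triangle: |7−4|=3 ≤ l₃=4 ≤ 7+4=11  ✓
parity: l₁+l₂+l₃ = 15 is odd  ✗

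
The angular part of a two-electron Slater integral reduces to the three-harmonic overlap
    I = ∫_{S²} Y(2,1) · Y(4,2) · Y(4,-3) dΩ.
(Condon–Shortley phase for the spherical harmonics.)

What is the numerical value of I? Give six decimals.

Checks pass: Σm=0; 10 even; l₃=4∈[2,6].
(2·2+1)(2·4+1)(2·4+1) = 405
Δ: 2! 2! 6! / 11! → 1/13860
sum: t=0:+1/192 t=1:−1/36 t=2:+1/192 = -5/288
3j²(2 4 4; 0 0 0) = Δ·Π!·Σ² = 20/693  (sign -1)
sum: t=0:+1/1440 t=1:−1/240 = -1/288
3j²(2 4 4; 1 2 -3) = Δ·Π!·Σ² = 5/132  (sign +1)
combine: 4πI² = 405·20/693·5/132 = 375/847
take √, sign -1: I = -0.18770204

-0.187702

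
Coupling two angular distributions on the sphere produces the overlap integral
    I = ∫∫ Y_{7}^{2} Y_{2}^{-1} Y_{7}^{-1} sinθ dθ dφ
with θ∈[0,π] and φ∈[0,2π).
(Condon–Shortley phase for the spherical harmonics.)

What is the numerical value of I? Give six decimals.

Checks pass: Σm=0; 16 even; l₃=7∈[5,9].
(2·7+1)(2·2+1)(2·7+1) = 1125
Δ: 2! 12! 2! / 17! → 1/185640
sum: t=0:+1/2419200 t=1:−1/518400 t=2:+1/2419200 = -1/907200
3j²(7 2 7; 0 0 0) = Δ·Π!·Σ² = 56/3315  (sign +1)
sum: t=0:+1/1209600 t=1:−1/1935360 = 1/3225600
3j²(7 2 7; 2 -1 -1) = Δ·Π!·Σ² = 243/61880  (sign +1)
combine: 4πI² = 1125·56/3315·243/61880 = 3645/48841
take √, sign +1: I = 0.07706400

0.077064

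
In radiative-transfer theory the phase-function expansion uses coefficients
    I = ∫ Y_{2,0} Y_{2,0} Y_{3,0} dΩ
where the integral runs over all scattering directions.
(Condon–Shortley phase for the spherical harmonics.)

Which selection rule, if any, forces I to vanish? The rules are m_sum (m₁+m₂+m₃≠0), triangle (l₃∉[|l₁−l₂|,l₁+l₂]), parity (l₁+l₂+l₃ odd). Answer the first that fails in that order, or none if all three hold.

Σmᵢ = 0  ✓
l₃∈[|l₁−l₂|,l₁+l₂]=[0,4], have l₃=3  ✓
Σlᵢ = 7 ⇒ odd  ✗

parity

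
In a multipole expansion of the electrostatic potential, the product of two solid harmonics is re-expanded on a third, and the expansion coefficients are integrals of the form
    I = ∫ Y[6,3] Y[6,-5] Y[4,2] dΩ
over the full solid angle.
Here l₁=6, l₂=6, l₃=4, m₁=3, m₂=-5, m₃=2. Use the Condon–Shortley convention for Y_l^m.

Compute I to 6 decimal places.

-0.147064

Checks pass: Σm=0; 16 even; l₃=4∈[0,12].
(2·6+1)(2·6+1)(2·4+1) = 1521
Δ: 8! 4! 4! / 17! → 1/15315300
sum: t=2:+1/829440 t=3:−1/25920 t=4:+1/9216 t=5:−1/25920 t=6:+1/829440 = 7/207360
3j²(6 6 4; 0 0 0) = Δ·Π!·Σ² = 28/2431  (sign +1)
sum: t=0:+1/1451520 t=1:−1/483840 = -1/725760
3j²(6 6 4; 3 -5 2) = Δ·Π!·Σ² = 24/1547  (sign -1)
combine: 4πI² = 1521·28/2431·24/1547 = 864/3179
take √, sign -1: I = -0.14706410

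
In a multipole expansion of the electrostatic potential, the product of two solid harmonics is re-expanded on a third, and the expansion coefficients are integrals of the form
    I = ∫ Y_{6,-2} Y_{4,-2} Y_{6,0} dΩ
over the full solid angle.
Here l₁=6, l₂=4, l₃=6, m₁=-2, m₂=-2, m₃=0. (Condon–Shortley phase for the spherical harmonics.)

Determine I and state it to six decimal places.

0.000000

Σmᵢ = -4 ≠ 0, so the φ-integral vanishes; I = 0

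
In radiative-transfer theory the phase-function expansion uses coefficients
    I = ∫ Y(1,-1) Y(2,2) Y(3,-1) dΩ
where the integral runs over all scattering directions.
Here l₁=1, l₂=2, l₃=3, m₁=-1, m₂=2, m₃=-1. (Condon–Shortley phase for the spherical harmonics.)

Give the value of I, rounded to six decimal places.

-0.082589

m-sum 0 ✓  L=6 even ✓  1≤3≤3 ✓
Π(2lᵢ+1) = 3×5×7 = 105
triangle coeff Δ(1,2,3) = 1/105
Σ_t [0,0]: t=0:+1/4 = 1/4
(3j)²=3/35 [(1 2 3; 0 0 0)], sign=-1
Σ_t [0,0]: t=0:+1/48 = 1/48
(3j)²=1/105 [(1 2 3; -1 2 -1)], sign=+1
⇒ 4πI² = 3/35
I = (-1)√(3/35/(4π)) = -0.08258890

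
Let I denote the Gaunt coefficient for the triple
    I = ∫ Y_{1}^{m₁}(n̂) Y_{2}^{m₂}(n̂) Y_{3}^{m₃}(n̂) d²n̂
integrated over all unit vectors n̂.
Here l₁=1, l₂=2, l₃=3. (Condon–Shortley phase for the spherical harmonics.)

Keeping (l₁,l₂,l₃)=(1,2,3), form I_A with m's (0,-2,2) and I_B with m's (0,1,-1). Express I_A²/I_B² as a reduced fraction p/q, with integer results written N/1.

Same 1,2,3: normalisation and zero-m 3j drop out of the ratio.
A: Δ: 0! 2! 4! / 7! → 1/105; sum: t=0:+1/24 = 1/24; 3j²(1 2 3; 0 -2 2) = Δ·Π!·Σ² = 1/21  (sign -1)
B: Δ: 0! 2! 4! / 7! → 1/105; sum: t=0:+1/6 = 1/6; 3j²(1 2 3; 0 1 -1) = Δ·Π!·Σ² = 8/105  (sign +1)
I_A²/I_B² = (1/21)/(8/105) = 5/8

5/8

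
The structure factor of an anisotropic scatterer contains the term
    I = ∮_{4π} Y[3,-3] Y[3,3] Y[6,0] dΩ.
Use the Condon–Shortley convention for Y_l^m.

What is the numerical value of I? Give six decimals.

m-sum 0 ✓  L=12 even ✓  0≤6≤6 ✓
Π(2lᵢ+1) = 7×7×13 = 637
triangle coeff Δ(3,3,6) = 1/12012
Σ_t [0,0]: t=0:+1/1296 = 1/1296
(3j)²=100/3003 [(3 3 6; 0 0 0)], sign=+1
Σ_t [0,0]: t=0:+1/518400 = 1/518400
(3j)²=1/12012 [(3 3 6; -3 3 0)], sign=+1
⇒ 4πI² = 25/14157
I = (+1)√(25/14157/(4π)) = 0.01185440

0.011854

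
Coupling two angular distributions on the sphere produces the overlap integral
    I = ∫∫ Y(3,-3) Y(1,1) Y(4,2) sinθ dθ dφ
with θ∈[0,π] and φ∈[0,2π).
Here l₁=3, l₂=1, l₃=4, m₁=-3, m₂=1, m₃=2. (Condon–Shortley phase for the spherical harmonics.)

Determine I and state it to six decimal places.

0.061558

Rules hold: Σm=0, L=8 even, 2≤4≤4.
N = 7·3·9 = 189
Δ = 0!·6!·2!/9! = 1/252
Racah Σ t=0..0: t=0:+1/36 = 1/36
⇒ 3j(3 1 4; 0 0 0)² = 4/63, sgn +1
Racah Σ t=0..0: t=0:+1/1440 = 1/1440
⇒ 3j(3 1 4; -3 1 2)² = 1/252, sgn +1
4πI² = N·(3j₀)²·(3jₘ)² = 1/21
I = +1·√(0.047619/4π) = 0.06155813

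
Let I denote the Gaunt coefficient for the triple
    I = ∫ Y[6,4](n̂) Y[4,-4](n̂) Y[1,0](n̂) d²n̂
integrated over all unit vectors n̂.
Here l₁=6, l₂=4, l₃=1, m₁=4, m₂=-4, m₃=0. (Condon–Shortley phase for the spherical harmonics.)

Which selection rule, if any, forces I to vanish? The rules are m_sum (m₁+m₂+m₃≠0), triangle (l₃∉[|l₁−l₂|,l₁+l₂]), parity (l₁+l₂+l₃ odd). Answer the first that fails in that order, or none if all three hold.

m₁+m₂+m₃ = 4 − 4 + 0 = 0  ✓
triangle: |6−4|=2 ≤ l₃=1 ≤ 6+4=10  ✗
parity: l₁+l₂+l₃ = 11 is odd

triangle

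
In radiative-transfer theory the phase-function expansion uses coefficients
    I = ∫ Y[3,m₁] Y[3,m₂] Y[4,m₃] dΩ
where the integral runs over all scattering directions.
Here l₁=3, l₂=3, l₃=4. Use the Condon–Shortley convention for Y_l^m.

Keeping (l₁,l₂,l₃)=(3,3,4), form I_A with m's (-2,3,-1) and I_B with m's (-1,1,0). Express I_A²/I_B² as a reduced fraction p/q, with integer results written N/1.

l's match ⇒ only the (l;m) 3-j factors differ between A and B.
A: triangle coeff Δ(3,3,4) = 1/34650; Σ_t [2,2]: t=2:+1/288 = 1/288; (3j)²=5/231 [(3 3 4; -2 3 -1)], sign=-1
B: triangle coeff Δ(3,3,4) = 1/34650; Σ_t [0,2]: t=0:+1/1152 t=1:−1/36 t=2:+1/32 = 5/1152; (3j)²=1/1386 [(3 3 4; -1 1 0)], sign=+1
I_A²/I_B² = (5/231)/(1/1386) = 30/1

30/1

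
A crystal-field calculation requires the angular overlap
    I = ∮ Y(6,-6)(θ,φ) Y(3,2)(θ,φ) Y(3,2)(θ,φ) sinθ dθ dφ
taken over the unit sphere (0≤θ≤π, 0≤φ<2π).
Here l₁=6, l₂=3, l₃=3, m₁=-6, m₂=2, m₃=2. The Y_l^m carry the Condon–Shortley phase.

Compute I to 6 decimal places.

Σmᵢ = -2 ≠ 0, so the φ-integral vanishes; I = 0

0.000000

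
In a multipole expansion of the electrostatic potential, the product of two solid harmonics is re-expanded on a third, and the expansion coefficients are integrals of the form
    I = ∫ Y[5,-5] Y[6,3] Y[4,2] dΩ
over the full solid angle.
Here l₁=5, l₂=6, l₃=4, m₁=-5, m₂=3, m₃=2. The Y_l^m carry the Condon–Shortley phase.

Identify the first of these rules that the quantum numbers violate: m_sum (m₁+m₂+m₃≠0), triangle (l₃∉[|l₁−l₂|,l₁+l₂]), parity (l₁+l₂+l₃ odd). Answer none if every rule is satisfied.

parity

azimuthal sum: -5 + 3 + 2 = 0  ✓
1 ≤ 4 ≤ 11 (triangle on l)  ✓
L = 5 + 6 + 4 = 15 (odd)  ✗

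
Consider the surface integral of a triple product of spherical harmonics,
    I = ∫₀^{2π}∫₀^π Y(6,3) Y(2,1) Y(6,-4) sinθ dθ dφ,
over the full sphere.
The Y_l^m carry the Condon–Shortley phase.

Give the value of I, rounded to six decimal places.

0.179515

Checks pass: Σm=0; 14 even; l₃=6∈[4,8].
(2·6+1)(2·2+1)(2·6+1) = 845
Δ: 2! 10! 2! / 15! → 1/90090
sum: t=0:+1/69120 t=1:−1/14400 t=2:+1/69120 = -7/172800
3j²(6 2 6; 0 0 0) = Δ·Π!·Σ² = 14/715  (sign -1)
sum: t=1:−1/161280 t=2:+1/725760 = -1/207360
3j²(6 2 6; 3 1 -4) = Δ·Π!·Σ² = 7/286  (sign -1)
combine: 4πI² = 845·14/715·7/286 = 49/121
take √, sign +1: I = 0.17951487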